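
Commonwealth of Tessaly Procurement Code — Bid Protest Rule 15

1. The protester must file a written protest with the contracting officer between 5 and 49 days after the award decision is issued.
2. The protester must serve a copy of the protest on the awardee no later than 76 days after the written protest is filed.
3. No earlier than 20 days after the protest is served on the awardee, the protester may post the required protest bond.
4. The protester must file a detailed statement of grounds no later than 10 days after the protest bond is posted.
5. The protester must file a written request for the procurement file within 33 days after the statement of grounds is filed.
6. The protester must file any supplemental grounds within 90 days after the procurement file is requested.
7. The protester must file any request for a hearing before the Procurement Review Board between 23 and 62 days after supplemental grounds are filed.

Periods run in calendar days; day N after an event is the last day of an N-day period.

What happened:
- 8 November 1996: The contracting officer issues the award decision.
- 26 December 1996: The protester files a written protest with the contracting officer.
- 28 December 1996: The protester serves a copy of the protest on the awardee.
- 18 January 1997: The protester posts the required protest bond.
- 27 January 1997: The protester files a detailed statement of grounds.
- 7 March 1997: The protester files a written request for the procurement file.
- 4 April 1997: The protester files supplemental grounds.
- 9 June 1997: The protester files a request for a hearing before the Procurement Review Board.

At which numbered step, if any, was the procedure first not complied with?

Step 1 — 5 and 49 days from 8 November 1996 (when the award decision is issued) are 13 November 1996 and 27 December 1996 respectively; done 26 December 1996, which is between those dates.
Step 2 — counting 76 days from 26 December 1996 (when the written protest is filed) gives a deadline of 12 March 1997; 28 December 1996 is within that limit.
Step 3 — must wait 20 days from 28 December 1996 (when the protest is served on the awardee), so not before 17 January 1997; done 18 January 1997 — permitted.
Step 4 — counting 10 days from 18 January 1997 (when the protest bond is posted) gives a deadline of 28 January 1997; completed 27 January 1997, before the deadline.
Step 5 — counting 33 days from 27 January 1997 (when the statement of grounds is filed) gives a deadline of 1 March 1997; not done until 7 March 1997, 6 days after the deadline.
Later steps need not be reached.

Step 5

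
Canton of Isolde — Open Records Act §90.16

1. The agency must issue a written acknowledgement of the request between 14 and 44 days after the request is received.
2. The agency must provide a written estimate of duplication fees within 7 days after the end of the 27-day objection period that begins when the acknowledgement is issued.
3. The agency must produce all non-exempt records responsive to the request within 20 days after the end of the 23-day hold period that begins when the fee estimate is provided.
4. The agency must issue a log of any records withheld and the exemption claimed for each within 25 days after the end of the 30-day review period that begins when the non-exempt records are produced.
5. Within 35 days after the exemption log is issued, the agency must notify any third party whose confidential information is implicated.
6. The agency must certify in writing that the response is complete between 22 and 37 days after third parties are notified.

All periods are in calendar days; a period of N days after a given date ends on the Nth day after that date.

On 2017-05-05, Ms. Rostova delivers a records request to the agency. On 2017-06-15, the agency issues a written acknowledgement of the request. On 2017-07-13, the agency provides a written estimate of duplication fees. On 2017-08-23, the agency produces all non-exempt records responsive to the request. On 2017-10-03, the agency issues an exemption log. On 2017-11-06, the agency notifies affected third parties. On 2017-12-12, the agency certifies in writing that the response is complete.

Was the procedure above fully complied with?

Yes

(1) the permitted window runs from 2017-05-05 + 14 = 2017-05-19 to 2017-05-05 + 44 = 2017-06-18; 2017-06-15 falls inside that range.
(2) due by 2017-07-12 + 7 days = 2017-07-19; done 2017-07-13 — timely.
(3) due by 2017-08-05 + 20 days = 2017-08-25; 2017-08-23 is within that limit.
(4) due by 2017-09-22 + 25 days = 2017-10-17; 2017-10-03 is within that limit.
(5) due by 2017-10-03 + 35 days = 2017-11-07; completed 2017-11-06, before the deadline.
(6) the permitted window runs from 2017-11-06 + 22 = 2017-11-28 to 2017-11-06 + 37 = 2017-12-13; done 2017-12-12 — within the window.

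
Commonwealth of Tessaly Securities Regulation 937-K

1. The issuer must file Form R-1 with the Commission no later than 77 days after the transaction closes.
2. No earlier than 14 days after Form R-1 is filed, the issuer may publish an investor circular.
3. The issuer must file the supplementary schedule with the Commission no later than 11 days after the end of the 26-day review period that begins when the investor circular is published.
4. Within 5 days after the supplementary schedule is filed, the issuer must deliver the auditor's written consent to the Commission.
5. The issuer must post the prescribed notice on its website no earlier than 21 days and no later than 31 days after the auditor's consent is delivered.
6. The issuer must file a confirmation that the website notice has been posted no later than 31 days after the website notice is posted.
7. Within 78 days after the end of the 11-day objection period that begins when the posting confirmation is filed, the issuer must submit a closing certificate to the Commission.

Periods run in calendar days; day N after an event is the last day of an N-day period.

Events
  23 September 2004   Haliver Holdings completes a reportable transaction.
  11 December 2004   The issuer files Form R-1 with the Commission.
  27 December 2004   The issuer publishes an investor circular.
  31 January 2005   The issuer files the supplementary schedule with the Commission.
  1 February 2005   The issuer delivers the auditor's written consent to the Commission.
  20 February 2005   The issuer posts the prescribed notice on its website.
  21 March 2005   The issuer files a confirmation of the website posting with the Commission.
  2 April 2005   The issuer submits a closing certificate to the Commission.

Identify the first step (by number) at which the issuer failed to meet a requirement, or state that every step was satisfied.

Step 1

(1) due by 23 September 2004 + 77 days = 9 December 2004; not done until 11 December 2004, 2 days after the deadline.
Later steps need not be reached.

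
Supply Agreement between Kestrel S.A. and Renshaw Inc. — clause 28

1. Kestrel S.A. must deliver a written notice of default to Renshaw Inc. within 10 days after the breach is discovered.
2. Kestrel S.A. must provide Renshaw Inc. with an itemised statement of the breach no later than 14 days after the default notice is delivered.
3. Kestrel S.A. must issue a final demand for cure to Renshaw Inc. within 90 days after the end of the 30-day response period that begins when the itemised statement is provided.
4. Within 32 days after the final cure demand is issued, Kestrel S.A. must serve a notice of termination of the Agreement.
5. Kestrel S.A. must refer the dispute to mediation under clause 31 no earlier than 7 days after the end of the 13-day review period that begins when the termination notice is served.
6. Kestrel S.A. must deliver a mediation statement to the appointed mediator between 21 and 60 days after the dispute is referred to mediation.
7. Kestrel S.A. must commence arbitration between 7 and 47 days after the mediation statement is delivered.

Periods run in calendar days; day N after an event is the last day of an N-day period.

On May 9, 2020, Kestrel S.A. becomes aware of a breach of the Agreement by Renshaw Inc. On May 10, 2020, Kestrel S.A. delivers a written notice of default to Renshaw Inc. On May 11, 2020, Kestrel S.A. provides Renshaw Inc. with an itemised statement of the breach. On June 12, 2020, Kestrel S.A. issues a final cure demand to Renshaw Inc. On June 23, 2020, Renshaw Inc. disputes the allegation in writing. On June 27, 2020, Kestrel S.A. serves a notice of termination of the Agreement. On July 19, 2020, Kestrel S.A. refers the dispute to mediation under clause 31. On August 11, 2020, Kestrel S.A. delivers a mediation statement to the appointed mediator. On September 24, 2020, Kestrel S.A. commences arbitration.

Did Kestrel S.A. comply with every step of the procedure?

Step 1: 10 days after May 9, 2020 (when the breach is discovered) is May 19, 2020; completed May 10, 2020, before the deadline.
Step 2: 14 days after May 10, 2020 (when the default notice is delivered) is May 24, 2020; completed May 11, 2020, before the deadline.
Step 3: 90 days after June 10, 2020 (end of the 30-day response period, which began when the itemised statement is provided on May 11, 2020) is September 8, 2020; done June 12, 2020 — timely.
Step 4: 32 days after June 12, 2020 (when the final cure demand is issued) is July 14, 2020; June 27, 2020 is within that limit.
Step 5: the earliest permitted date is 7 days after July 10, 2020 (end of the 13-day review period, which began when the termination notice is served on June 27, 2020), i.e. July 17, 2020; done July 19, 2020 — permitted.
Step 6: the window is 21–60 days after July 19, 2020 (when the dispute is referred to mediation), so August 9, 2020 through September 17, 2020; August 11, 2020 falls inside that range.
Step 7: the window is 7–47 days after August 11, 2020 (when the mediation statement is delivered), so August 18, 2020 through September 27, 2020; September 24, 2020 falls inside that range.

Yes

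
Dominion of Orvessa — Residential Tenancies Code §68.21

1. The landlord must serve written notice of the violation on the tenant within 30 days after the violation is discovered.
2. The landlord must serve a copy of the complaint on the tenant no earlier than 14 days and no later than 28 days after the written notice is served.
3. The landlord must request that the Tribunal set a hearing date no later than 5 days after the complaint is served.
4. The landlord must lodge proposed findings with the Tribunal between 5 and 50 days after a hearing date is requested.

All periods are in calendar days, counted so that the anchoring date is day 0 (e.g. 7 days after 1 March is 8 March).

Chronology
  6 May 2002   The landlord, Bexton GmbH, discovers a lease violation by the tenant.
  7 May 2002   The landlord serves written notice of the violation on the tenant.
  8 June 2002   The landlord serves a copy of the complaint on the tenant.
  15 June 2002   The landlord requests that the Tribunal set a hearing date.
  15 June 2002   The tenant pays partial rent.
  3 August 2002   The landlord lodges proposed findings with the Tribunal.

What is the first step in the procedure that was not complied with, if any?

(1) due by 6 May 2002 + 30 days = 5 June 2002; 7 May 2002 is within that limit.
(2) the permitted window runs from 7 May 2002 + 14 = 21 May 2002 to 7 May 2002 + 28 = 4 June 2002; 8 June 2002 is 4 days past the end of the window.

Step 2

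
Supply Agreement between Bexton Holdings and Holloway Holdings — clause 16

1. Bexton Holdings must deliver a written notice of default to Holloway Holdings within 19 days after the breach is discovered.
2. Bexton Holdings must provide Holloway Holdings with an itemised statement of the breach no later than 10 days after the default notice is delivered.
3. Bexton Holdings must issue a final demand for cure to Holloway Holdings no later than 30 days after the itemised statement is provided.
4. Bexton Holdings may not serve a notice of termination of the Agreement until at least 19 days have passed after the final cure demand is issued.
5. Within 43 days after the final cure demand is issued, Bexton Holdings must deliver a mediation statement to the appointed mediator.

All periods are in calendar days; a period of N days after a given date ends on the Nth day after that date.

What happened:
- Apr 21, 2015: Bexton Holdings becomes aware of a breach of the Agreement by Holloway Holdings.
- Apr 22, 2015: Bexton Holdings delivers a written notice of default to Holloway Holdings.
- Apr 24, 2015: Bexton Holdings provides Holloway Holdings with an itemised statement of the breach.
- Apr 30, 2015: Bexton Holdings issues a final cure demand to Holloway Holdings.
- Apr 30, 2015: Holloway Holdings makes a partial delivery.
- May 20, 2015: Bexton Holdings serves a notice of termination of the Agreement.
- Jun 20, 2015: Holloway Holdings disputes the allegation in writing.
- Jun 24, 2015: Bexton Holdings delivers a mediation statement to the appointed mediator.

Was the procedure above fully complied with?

Step 1: 19 days after Apr 21, 2015 (when the breach is discovered) is May 10, 2015; completed Apr 22, 2015, before the deadline.
Step 2: 10 days after Apr 22, 2015 (when the default notice is delivered) is May 2, 2015; Apr 24, 2015 is within that limit.
Step 3: 30 days after Apr 24, 2015 (when the itemised statement is provided) is May 24, 2015; done Apr 30, 2015 — timely.
Step 4: the earliest permitted date is 19 days after Apr 30, 2015 (when the final cure demand is issued), i.e. May 19, 2015; done May 20, 2015 — permitted.
Step 5: 43 days after Apr 30, 2015 (when the final cure demand is issued) is Jun 12, 2015; Jun 24, 2015 misses that deadline by 12 days.

No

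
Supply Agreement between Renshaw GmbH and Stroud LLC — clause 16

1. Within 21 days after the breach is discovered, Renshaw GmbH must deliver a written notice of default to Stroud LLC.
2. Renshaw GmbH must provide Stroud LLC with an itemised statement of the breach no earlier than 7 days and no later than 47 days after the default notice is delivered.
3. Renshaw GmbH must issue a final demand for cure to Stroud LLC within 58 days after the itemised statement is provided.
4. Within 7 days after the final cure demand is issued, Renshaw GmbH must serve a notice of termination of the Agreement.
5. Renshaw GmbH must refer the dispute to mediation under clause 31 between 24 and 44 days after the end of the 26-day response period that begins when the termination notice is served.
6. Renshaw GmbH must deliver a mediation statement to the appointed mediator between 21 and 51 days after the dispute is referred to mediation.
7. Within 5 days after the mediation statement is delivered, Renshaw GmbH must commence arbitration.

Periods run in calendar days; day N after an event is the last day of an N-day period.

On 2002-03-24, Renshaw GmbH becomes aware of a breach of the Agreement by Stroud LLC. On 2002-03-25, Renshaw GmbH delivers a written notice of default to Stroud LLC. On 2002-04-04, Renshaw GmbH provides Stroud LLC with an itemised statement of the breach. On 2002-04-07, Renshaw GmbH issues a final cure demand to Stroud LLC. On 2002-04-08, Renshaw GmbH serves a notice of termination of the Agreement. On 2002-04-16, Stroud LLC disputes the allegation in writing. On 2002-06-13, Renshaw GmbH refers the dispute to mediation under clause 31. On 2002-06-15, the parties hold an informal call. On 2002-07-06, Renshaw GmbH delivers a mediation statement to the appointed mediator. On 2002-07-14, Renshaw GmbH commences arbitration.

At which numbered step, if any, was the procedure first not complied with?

Step 7

Step 1 — counting 21 days from 2002-03-24 (when the breach is discovered) gives a deadline of 2002-04-14; done 2002-03-25 — timely.
Step 2 — 7 and 47 days from 2002-03-25 (when the default notice is delivered) are 2002-04-01 and 2002-05-11 respectively; done 2002-04-04, which is between those dates.
Step 3 — counting 58 days from 2002-04-04 (when the itemised statement is provided) gives a deadline of 2002-06-01; done 2002-04-07 — timely.
Step 4 — counting 7 days from 2002-04-07 (when the final cure demand is issued) gives a deadline of 2002-04-14; completed 2002-04-08, before the deadline.
Step 5 — 24 and 44 days from 2002-05-04 (end of the 26-day response period, which began when the termination notice is served on 2002-04-08) are 2002-05-28 and 2002-06-17 respectively; done 2002-06-13 — within the window.
Step 6 — 21 and 51 days from 2002-06-13 (when the dispute is referred to mediation) are 2002-07-04 and 2002-08-03 respectively; done 2002-07-06 — within the window.
Step 7 — counting 5 days from 2002-07-06 (when the mediation statement is delivered) gives a deadline of 2002-07-11; done 2002-07-14 — 3 days late.
No need to go further; step 7 was not satisfied.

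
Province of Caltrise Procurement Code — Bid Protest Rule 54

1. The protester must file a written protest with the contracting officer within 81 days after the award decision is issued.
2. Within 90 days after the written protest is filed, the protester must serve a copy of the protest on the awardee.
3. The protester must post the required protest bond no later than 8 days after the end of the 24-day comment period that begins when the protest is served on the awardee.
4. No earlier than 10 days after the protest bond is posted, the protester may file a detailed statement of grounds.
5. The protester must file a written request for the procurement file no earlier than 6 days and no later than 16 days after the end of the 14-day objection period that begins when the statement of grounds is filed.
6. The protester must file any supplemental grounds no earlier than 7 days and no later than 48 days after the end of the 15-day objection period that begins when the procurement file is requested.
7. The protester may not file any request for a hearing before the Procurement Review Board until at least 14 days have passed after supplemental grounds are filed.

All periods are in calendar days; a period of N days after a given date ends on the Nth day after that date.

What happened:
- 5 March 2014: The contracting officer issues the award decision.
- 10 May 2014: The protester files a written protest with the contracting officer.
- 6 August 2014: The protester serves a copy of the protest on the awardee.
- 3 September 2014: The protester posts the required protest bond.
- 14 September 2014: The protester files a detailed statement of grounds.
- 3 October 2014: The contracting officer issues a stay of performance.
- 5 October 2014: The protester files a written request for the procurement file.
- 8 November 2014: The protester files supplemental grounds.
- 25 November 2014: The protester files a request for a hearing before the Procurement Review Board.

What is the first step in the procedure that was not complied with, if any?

None — every step was satisfied

Step 1 — counting 81 days from 5 March 2014 (when the award decision is issued) gives a deadline of 25 May 2014; completed 10 May 2014, before the deadline.
Step 2 — counting 90 days from 10 May 2014 (when the written protest is filed) gives a deadline of 8 August 2014; 6 August 2014 is within that limit.
Step 3 — counting 8 days from 30 August 2014 (end of the 24-day comment period, which began when the protest is served on the awardee on 6 August 2014) gives a deadline of 7 September 2014; done 3 September 2014 — timely.
Step 4 — must wait 10 days from 3 September 2014 (when the protest bond is posted), so not before 13 September 2014; 14 September 2014 is on or after that date.
Step 5 — 6 and 16 days from 28 September 2014 (end of the 14-day objection period, which began when the statement of grounds is filed on 14 September 2014) are 4 October 2014 and 14 October 2014 respectively; done 5 October 2014, which is between those dates.
Step 6 — 7 and 48 days from 20 October 2014 (end of the 15-day objection period, which began when the procurement file is requested on 5 October 2014) are 27 October 2014 and 7 December 2014 respectively; 8 November 2014 falls inside that range.
Step 7 — must wait 14 days from 8 November 2014 (when supplemental grounds are filed), so not before 22 November 2014; done 25 November 2014 — permitted.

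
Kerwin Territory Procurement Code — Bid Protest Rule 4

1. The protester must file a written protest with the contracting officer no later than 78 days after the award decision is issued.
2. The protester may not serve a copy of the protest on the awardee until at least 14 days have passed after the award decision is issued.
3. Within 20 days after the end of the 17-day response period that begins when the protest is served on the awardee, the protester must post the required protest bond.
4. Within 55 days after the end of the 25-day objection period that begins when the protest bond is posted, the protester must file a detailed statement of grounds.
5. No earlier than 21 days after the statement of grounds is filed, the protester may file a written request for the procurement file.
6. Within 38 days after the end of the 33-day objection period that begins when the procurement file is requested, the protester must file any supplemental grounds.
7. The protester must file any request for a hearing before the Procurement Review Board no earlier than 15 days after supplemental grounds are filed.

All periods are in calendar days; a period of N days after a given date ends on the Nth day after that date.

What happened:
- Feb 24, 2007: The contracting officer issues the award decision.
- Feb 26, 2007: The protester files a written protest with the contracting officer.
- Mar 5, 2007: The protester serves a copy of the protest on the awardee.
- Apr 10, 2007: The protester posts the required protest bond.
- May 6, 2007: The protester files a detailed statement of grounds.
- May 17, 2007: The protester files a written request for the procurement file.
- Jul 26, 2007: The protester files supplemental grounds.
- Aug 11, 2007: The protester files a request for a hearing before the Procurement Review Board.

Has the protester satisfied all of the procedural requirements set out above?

No

Step 1: 78 days after Feb 24, 2007 (when the award decision is issued) is May 13, 2007; completed Feb 26, 2007, before the deadline.
Step 2: the earliest permitted date is 14 days after Feb 24, 2007 (when the award decision is issued), i.e. Mar 10, 2007; acted on Mar 5, 2007, 5 days prematurely.
That is the first point of non-compliance.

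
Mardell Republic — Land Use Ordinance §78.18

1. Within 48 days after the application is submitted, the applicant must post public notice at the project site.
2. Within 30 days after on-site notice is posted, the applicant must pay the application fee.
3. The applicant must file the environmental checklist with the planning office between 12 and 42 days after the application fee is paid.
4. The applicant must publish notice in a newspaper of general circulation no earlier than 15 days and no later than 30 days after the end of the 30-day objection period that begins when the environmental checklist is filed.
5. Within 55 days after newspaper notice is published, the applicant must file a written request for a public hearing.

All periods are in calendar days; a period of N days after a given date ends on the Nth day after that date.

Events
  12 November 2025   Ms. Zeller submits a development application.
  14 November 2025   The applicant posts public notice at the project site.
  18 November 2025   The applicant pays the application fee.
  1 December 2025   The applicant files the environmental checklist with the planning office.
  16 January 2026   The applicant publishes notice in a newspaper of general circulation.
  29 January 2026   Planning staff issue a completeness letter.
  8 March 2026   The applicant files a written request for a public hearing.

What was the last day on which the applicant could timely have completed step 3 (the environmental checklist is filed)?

30 December 2025

Step 3 runs from 18 November 2025, when the application fee is paid. The window is 12–42 days after 18 November 2025; it closes on 30 December 2025.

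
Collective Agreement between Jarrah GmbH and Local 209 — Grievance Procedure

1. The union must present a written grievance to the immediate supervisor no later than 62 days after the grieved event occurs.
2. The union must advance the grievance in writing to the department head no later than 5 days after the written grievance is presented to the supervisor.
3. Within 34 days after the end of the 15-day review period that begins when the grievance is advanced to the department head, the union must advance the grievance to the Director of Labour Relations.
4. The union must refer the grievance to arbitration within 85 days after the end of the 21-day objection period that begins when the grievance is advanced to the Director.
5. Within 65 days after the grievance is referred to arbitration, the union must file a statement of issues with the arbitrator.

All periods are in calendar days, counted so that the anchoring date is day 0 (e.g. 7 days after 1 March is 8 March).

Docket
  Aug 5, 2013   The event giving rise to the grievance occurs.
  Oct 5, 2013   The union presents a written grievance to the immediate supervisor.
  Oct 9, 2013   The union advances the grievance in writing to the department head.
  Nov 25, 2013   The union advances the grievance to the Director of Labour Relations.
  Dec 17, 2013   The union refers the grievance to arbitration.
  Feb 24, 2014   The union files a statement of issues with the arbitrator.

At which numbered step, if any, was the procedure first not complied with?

Step 1: 62 days after Aug 5, 2013 (when the grieved event occurs) is Oct 6, 2013; done Oct 5, 2013 — timely.
Step 2: 5 days after Oct 5, 2013 (when the written grievance is presented to the supervisor) is Oct 10, 2013; Oct 9, 2013 is within that limit.
Step 3: 34 days after Oct 24, 2013 (end of the 15-day review period, which began when the grievance is advanced to the department head on Oct 9, 2013) is Nov 27, 2013; completed Nov 25, 2013, before the deadline.
Step 4: 85 days after Dec 16, 2013 (end of the 21-day objection period, which began when the grievance is advanced to the Director on Nov 25, 2013) is Mar 11, 2014; completed Dec 17, 2013, before the deadline.
Step 5: 65 days after Dec 17, 2013 (when the grievance is referred to arbitration) is Feb 20, 2014; not done until Feb 24, 2014, 4 days after the deadline.
The procedure was therefore not followed at step 5.

Step 5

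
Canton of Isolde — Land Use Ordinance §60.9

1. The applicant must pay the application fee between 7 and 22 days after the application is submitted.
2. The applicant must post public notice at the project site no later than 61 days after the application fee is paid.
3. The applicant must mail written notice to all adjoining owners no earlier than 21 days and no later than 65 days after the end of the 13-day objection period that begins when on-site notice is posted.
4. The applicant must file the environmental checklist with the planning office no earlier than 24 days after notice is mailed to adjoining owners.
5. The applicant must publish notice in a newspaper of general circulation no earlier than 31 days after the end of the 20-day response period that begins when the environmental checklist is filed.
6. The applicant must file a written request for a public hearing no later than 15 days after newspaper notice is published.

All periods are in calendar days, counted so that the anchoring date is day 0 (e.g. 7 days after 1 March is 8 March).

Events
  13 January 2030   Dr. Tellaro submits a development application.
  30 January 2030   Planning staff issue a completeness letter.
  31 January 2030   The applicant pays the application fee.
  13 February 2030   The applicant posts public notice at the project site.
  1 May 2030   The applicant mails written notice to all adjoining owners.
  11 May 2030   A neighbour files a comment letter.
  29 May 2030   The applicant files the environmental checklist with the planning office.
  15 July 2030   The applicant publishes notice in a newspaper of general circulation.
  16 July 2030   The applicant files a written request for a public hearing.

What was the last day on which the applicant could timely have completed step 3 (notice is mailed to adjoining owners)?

On-site notice is posted on 13 February 2030; the 13-day objection period therefore ends 26 February 2030, and step 3 runs from that date. The window is 21–65 days after 26 February 2030; it closes on 2 May 2030.

2 May 2030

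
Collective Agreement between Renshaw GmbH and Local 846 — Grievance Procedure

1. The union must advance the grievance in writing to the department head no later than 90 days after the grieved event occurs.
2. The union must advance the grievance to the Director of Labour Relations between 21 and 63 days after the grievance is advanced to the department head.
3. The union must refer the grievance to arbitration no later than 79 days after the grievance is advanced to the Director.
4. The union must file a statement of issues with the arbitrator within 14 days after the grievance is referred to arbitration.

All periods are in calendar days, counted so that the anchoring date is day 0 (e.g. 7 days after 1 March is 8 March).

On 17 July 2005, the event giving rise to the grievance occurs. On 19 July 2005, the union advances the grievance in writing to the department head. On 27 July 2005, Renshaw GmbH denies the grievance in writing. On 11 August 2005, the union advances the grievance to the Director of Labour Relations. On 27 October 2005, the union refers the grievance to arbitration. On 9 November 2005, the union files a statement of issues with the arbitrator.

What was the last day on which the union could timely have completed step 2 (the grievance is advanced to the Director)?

Step 2 runs from 19 July 2005, when the grievance is advanced to the department head. The window is 21–63 days after 19 July 2005; it closes on 20 September 2005.

20 September 2005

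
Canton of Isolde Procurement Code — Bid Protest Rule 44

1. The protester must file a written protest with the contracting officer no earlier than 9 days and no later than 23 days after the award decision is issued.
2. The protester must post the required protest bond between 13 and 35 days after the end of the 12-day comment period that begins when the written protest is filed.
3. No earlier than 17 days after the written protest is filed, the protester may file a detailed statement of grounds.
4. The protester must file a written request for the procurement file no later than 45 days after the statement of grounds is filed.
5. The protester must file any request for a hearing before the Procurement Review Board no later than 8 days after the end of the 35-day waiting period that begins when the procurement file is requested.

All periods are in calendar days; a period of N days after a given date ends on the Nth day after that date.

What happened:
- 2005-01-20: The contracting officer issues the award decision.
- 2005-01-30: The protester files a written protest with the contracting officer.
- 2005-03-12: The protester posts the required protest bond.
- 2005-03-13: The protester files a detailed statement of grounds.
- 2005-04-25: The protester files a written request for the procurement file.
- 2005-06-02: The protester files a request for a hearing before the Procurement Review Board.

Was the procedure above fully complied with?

Step 1 — 9 and 23 days from 2005-01-20 (when the award decision is issued) are 2005-01-29 and 2005-02-12 respectively; 2005-01-30 falls inside that range.
Step 2 — 13 and 35 days from 2005-02-11 (end of the 12-day comment period, which began when the written protest is filed on 2005-01-30) are 2005-02-24 and 2005-03-18 respectively; 2005-03-12 falls inside that range.
Step 3 — must wait 17 days from 2005-01-30 (when the written protest is filed), so not before 2005-02-16; done 2005-03-13 — permitted.
Step 4 — counting 45 days from 2005-03-13 (when the statement of grounds is filed) gives a deadline of 2005-04-27; done 2005-04-25 — timely.
Step 5 — counting 8 days from 2005-05-30 (end of the 35-day waiting period, which began when the procurement file is requested on 2005-04-25) gives a deadline of 2005-06-07; 2005-06-02 is within that limit.

Yes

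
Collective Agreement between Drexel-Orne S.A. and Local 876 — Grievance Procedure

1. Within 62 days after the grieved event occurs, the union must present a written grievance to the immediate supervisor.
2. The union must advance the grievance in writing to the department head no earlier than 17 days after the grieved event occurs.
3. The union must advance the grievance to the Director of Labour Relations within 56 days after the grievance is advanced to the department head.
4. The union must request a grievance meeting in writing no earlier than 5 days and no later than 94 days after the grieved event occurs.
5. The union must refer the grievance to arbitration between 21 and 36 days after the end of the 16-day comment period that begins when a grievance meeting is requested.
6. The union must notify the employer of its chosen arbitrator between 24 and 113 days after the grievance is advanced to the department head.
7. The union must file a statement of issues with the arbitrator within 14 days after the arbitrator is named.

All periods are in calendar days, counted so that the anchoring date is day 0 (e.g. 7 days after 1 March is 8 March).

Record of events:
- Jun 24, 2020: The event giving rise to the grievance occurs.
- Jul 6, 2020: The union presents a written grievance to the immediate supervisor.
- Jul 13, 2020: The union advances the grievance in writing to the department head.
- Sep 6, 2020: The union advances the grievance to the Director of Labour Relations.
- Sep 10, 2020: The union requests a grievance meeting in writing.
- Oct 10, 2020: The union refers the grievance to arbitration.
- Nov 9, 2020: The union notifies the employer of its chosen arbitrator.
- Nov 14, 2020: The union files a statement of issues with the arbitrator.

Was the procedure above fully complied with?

No

Step 1 — counting 62 days from Jun 24, 2020 (when the grieved event occurs) gives a deadline of Aug 25, 2020; completed Jul 6, 2020, before the deadline.
Step 2 — must wait 17 days from Jun 24, 2020 (when the grieved event occurs), so not before Jul 11, 2020; done Jul 13, 2020, after the minimum wait.
Step 3 — counting 56 days from Jul 13, 2020 (when the grievance is advanced to the department head) gives a deadline of Sep 7, 2020; done Sep 6, 2020 — timely.
Step 4 — 5 and 94 days from Jun 24, 2020 (when the grieved event occurs) are Jun 29, 2020 and Sep 26, 2020 respectively; Sep 10, 2020 falls inside that range.
Step 5 — 21 and 36 days from Sep 26, 2020 (end of the 16-day comment period, which began when a grievance meeting is requested on Sep 10, 2020) are Oct 17, 2020 and Nov 1, 2020 respectively; Oct 10, 2020 is 7 days too early.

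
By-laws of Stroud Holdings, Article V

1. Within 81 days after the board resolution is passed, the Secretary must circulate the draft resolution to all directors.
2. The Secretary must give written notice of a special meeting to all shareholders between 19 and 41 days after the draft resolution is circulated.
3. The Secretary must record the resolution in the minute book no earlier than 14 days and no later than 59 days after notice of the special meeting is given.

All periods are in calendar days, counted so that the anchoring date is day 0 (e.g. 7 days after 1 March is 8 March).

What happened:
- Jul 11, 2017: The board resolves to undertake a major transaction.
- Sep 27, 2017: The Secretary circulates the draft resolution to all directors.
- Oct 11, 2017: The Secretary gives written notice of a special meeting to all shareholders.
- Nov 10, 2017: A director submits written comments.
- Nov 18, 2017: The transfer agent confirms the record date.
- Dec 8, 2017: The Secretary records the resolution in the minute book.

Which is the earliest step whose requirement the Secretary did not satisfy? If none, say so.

(1) due by Jul 11, 2017 + 81 days = Sep 30, 2017; completed Sep 27, 2017, before the deadline.
(2) the permitted window runs from Sep 27, 2017 + 19 = Oct 16, 2017 to Sep 27, 2017 + 41 = Nov 7, 2017; done Oct 11, 2017 — 5 days before the window opened.

Step 2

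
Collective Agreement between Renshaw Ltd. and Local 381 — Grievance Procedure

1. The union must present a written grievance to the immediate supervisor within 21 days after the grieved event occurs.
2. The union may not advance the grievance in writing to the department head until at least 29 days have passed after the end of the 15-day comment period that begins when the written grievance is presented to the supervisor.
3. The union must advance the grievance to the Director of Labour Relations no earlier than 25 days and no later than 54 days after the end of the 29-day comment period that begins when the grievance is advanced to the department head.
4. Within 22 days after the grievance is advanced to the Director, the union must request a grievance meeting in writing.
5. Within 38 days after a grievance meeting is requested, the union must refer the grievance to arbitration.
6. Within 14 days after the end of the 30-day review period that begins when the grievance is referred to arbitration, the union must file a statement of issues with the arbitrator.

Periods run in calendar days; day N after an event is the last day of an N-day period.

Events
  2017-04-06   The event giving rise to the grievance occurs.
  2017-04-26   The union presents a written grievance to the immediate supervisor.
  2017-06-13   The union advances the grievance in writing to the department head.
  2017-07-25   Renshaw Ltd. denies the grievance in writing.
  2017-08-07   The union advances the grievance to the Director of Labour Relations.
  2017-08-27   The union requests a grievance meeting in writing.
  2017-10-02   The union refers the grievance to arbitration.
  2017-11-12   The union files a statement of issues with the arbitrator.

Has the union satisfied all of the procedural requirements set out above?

Step 1: 21 days after 2017-04-06 (when the grieved event occurs) is 2017-04-27; completed 2017-04-26, before the deadline.
Step 2: the earliest permitted date is 29 days after 2017-05-11 (end of the 15-day comment period, which began when the written grievance is presented to the supervisor on 2017-04-26), i.e. 2017-06-09; done 2017-06-13 — permitted.
Step 3: the window is 25–54 days after 2017-07-12 (end of the 29-day comment period, which began when the grievance is advanced to the department head on 2017-06-13), so 2017-08-06 through 2017-09-04; 2017-08-07 falls inside that range.
Step 4: 22 days after 2017-08-07 (when the grievance is advanced to the Director) is 2017-08-29; completed 2017-08-27, before the deadline.
Step 5: 38 days after 2017-08-27 (when a grievance meeting is requested) is 2017-10-04; done 2017-10-02 — timely.
Step 6: 14 days after 2017-11-01 (end of the 30-day review period, which began when the grievance is referred to arbitration on 2017-10-02) is 2017-11-15; done 2017-11-12 — timely.

Yes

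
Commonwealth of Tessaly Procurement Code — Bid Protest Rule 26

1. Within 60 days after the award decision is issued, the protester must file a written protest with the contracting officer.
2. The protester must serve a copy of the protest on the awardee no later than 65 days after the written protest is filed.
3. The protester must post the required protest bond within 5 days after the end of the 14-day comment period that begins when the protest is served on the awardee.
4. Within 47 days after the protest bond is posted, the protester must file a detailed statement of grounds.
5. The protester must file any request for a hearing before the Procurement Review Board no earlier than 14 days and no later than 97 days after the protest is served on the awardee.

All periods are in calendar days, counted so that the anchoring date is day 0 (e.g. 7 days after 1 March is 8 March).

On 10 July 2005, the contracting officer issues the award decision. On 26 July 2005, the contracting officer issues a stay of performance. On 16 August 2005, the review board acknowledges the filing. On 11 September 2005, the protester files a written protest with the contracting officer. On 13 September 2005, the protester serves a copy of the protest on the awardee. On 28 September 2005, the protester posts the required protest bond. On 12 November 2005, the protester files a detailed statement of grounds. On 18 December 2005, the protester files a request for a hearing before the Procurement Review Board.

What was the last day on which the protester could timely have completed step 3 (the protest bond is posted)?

The protest is served on the awardee on 13 September 2005; the 14-day comment period therefore ends 27 September 2005, and step 3 runs from that date. 5 days after 27 September 2005 is 2 October 2005.

2 October 2005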